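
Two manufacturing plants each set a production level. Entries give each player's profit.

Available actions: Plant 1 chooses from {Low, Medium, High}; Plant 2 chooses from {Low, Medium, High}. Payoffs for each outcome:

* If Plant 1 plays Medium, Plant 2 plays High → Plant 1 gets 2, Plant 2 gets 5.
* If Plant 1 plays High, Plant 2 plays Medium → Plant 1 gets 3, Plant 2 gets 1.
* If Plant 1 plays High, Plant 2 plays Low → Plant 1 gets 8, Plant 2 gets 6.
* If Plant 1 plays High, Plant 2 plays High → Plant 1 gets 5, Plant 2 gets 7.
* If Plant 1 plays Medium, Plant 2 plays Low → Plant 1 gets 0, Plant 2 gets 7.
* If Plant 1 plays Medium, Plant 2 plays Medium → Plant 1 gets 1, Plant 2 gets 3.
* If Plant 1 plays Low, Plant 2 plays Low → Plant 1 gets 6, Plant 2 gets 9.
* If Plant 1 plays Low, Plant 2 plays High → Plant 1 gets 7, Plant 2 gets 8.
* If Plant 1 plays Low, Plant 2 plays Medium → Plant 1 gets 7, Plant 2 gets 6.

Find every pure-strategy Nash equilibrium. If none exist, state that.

No pure-strategy Nash equilibrium.

Check each profile: it is a Nash equilibrium iff no player can strictly gain by switching unilaterally.
(Low, Low): Plant 1 can switch to High (6 → 8). Not NE.
(Low, Medium): Plant 2 can switch to Low (6 → 9). Not NE.
(Low, High): Plant 2 can switch to Low (8 → 9). Not NE.
(Medium, Low): Plant 1 can switch to Low (0 → 6). Not NE.
(Medium, Medium): Plant 1 can switch to Low (1 → 7). Not NE.
(Medium, High): Plant 1 can switch to Low (2 → 7). Not NE.
(The remaining 3 profiles each have a profitable deviation by the same check.)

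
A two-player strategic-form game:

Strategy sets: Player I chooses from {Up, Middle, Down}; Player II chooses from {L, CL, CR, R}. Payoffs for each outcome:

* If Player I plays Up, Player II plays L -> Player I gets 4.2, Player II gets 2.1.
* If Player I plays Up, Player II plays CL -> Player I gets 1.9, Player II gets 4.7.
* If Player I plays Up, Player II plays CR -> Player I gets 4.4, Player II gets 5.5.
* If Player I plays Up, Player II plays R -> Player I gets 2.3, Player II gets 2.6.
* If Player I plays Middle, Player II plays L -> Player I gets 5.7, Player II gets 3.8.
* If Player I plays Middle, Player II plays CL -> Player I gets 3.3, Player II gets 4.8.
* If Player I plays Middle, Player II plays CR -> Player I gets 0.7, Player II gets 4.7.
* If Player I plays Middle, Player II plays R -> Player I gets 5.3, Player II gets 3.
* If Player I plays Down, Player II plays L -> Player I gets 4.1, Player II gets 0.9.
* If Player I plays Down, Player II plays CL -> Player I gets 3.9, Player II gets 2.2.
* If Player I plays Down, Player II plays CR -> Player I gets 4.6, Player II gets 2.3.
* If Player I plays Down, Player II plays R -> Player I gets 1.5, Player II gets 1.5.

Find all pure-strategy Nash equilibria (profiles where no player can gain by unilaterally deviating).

Pure NE: (Down, CR)

(Up, L): Player I can switch to Middle (4.2 → 5.7). Not NE.
(Up, CL): Player I can switch to Middle (1.9 → 3.3). Not NE.
(Up, CR): Player I can switch to Down (4.4 → 4.6). Not NE.
(Up, R): Player I can switch to Middle (2.3 → 5.3). Not NE.
(Middle, L): Player II can switch to CL (3.8 → 4.8). Not NE.
(Middle, CL): Player I can switch to Down (3.3 → 3.9). Not NE.
(Down, CR): Player I gets 4.6, best alternative 4.4; Player II gets 2.3, best alternative 2.2. No profitable deviation — NE.
(The remaining 5 profiles each have a profitable deviation by the same check.)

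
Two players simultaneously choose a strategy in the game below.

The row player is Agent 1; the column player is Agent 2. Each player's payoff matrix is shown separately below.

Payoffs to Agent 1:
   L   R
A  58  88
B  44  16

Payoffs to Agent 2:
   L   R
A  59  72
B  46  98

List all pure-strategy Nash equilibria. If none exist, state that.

Agent 1 against L: payoffs 58, 44 → best response A.
Agent 1 against R: payoffs 88, 16 → best response A.
Agent 2 against A: payoffs 59, 72 → best response R.
Agent 2 against B: payoffs 46, 98 → best response R.
Mutual best responses: (A, R).

The unique pure-strategy Nash equilibrium is (A, R).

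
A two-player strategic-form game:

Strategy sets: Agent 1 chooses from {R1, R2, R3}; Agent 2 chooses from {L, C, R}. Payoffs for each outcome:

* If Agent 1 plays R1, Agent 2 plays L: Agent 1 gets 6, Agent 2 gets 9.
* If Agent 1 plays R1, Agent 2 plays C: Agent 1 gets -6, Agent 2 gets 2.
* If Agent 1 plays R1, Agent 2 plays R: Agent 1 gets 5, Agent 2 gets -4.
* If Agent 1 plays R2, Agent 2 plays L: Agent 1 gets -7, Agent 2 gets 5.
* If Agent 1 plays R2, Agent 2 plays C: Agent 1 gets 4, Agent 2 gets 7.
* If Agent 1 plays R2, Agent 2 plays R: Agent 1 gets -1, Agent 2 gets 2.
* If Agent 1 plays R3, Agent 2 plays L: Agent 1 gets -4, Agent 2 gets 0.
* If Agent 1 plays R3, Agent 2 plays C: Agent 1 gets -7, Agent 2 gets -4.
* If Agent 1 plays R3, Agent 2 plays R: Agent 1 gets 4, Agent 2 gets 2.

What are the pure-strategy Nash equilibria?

Mark each player's best response to every combination of opponents' strategies; a profile where every player is best-responding is a pure Nash equilibrium.
Agent 1 against L: payoffs 6, -7, -4 → best response R1.
Agent 1 against C: payoffs -6, 4, -7 → best response R2.
Agent 1 against R: payoffs 5, -1, 4 → best response R1.
Agent 2 against R1: payoffs 9, 2, -4 → best response L.
Agent 2 against R2: payoffs 5, 7, 2 → best response C.
Agent 2 against R3: payoffs 0, -4, 2 → best response R.
Mutual best responses: (R1, L); (R2, C).

The pure Nash equilibria are (R1, L) and (R2, C).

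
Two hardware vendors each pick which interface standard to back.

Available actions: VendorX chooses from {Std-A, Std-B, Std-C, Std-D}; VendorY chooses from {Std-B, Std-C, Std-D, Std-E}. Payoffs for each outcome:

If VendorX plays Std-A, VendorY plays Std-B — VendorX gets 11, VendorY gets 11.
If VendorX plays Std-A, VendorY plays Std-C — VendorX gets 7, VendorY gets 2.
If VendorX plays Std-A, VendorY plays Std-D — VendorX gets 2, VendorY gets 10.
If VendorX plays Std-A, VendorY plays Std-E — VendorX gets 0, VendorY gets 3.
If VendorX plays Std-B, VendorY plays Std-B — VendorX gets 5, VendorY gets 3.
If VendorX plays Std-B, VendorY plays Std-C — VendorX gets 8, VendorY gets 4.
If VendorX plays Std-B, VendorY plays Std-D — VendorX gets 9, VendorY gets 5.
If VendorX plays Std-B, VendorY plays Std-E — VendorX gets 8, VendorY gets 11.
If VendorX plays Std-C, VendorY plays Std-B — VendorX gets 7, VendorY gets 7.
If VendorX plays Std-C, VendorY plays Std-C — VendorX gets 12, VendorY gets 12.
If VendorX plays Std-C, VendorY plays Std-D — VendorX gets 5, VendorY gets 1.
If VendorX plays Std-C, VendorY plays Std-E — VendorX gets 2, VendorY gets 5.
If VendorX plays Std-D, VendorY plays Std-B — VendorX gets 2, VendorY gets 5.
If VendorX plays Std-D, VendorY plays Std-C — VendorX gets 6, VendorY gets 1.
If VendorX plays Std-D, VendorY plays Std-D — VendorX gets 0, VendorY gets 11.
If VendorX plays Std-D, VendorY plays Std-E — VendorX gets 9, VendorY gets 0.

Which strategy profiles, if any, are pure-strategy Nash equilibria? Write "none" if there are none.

(Std-A, Std-B): VendorX gets 11, best alternative 7; VendorY gets 11, best alternative 10. No profitable deviation — NE.
(Std-A, Std-C): VendorX can switch to Std-B (7 → 8). Not NE.
(Std-A, Std-D): VendorX can switch to Std-B (2 → 9). Not NE.
(Std-A, Std-E): VendorX can switch to Std-B (0 → 8). Not NE.
(Std-B, Std-B): VendorX can switch to Std-A (5 → 11). Not NE.
(Std-B, Std-C): VendorX can switch to Std-C (8 → 12). Not NE.
(Std-B, Std-D): VendorY can switch to Std-E (5 → 11). Not NE.
(Std-B, Std-E): VendorX can switch to Std-D (8 → 9). Not NE.
(Std-C, Std-B): VendorX can switch to Std-A (7 → 11). Not NE.
(Std-C, Std-C): VendorX gets 12, best alternative 8; VendorY gets 12, best alternative 7. No profitable deviation — NE.
(Std-C, Std-D): VendorX can switch to Std-B (5 → 9). Not NE.
(Std-C, Std-E): VendorX can switch to Std-B (2 → 8). Not NE.
(The remaining 4 profiles each have a profitable deviation by the same check.)

(Std-A, Std-B), (Std-C, Std-C)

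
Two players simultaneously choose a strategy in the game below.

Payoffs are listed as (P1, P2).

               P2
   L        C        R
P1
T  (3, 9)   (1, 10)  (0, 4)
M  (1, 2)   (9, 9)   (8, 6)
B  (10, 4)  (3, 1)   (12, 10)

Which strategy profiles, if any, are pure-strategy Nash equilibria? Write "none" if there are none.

The pure Nash equilibria are (M, C); (B, R).

(T, L): P1 can switch to B (3 → 10). Not NE.
(T, C): P1 can switch to M (1 → 9). Not NE.
(T, R): P1 can switch to M (0 → 8). Not NE.
(M, L): P1 can switch to T (1 → 3). Not NE.
(M, C): P1 gets 9, best alternative 3; P2 gets 9, best alternative 6. No profitable deviation — NE.
(M, R): P1 can switch to B (8 → 12). Not NE.
(B, L): P2 can switch to R (4 → 10). Not NE.
(B, C): P1 can switch to M (3 → 9). Not NE.
(B, R): P1 gets 12, best alternative 8; P2 gets 10, best alternative 4. No profitable deviation — NE.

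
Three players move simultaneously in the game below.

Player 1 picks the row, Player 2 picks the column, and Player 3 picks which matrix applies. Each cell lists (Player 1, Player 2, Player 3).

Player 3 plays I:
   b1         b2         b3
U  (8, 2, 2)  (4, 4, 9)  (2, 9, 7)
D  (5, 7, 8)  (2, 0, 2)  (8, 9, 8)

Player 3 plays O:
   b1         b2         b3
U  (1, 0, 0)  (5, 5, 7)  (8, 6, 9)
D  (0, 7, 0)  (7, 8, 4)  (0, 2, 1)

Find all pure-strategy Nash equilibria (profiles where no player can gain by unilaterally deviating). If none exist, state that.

Pure-strategy Nash equilibria: (U, b3, O) and (D, b2, O) and (D, b3, I)

Player 1 against (b1, I): payoffs 8, 5 → best response U.
Player 1 against (b1, O): payoffs 1, 0 → best response U.
Player 1 against (b2, I): payoffs 4, 2 → best response U.
Player 1 against (b2, O): payoffs 5, 7 → best response D.
Player 1 against (b3, I): payoffs 2, 8 → best response D.
Player 1 against (b3, O): payoffs 8, 0 → best response U.
Player 2 against (U, I): payoffs 2, 4, 9 → best response b3.
Player 2 against (U, O): payoffs 0, 5, 6 → best response b3.
Player 2 against (D, I): payoffs 7, 0, 9 → best response b3.
Player 2 against (D, O): payoffs 7, 8, 2 → best response b2.
Player 3 against (U, b1): payoffs 2, 0 → best response I.
Player 3 against (U, b2): payoffs 9, 7 → best response I.
Player 3 against (U, b3): payoffs 7, 9 → best response O.
Player 3 against (D, b1): payoffs 8, 0 → best response I.
Player 3 against (D, b2): payoffs 2, 4 → best response O.
Player 3 against (D, b3): payoffs 8, 1 → best response I.
Mutual best responses: (U, b3, O); (D, b2, O); (D, b3, I).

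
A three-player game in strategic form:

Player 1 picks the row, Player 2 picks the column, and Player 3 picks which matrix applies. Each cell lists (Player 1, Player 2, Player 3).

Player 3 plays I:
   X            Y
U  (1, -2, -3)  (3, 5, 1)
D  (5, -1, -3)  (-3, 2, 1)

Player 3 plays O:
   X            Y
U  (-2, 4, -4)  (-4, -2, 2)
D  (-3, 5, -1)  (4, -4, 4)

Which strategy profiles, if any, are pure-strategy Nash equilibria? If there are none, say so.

Player 1 against (X, I): payoffs 1, 5 → best response D.
Player 1 against (X, O): payoffs -2, -3 → best response U.
Player 1 against (Y, I): payoffs 3, -3 → best response U.
Player 1 against (Y, O): payoffs -4, 4 → best response D.
Player 2 against (U, I): payoffs -2, 5 → best response Y.
Player 2 against (U, O): payoffs 4, -2 → best response X.
Player 2 against (D, I): payoffs -1, 2 → best response Y.
Player 2 against (D, O): payoffs 5, -4 → best response X.
Player 3 against (U, X): payoffs -3, -4 → best response I.
Player 3 against (U, Y): payoffs 1, 2 → best response O.
Player 3 against (D, X): payoffs -3, -1 → best response O.
Player 3 against (D, Y): payoffs 1, 4 → best response O.
No profile is a mutual best response for all players.

No pure-strategy Nash equilibrium.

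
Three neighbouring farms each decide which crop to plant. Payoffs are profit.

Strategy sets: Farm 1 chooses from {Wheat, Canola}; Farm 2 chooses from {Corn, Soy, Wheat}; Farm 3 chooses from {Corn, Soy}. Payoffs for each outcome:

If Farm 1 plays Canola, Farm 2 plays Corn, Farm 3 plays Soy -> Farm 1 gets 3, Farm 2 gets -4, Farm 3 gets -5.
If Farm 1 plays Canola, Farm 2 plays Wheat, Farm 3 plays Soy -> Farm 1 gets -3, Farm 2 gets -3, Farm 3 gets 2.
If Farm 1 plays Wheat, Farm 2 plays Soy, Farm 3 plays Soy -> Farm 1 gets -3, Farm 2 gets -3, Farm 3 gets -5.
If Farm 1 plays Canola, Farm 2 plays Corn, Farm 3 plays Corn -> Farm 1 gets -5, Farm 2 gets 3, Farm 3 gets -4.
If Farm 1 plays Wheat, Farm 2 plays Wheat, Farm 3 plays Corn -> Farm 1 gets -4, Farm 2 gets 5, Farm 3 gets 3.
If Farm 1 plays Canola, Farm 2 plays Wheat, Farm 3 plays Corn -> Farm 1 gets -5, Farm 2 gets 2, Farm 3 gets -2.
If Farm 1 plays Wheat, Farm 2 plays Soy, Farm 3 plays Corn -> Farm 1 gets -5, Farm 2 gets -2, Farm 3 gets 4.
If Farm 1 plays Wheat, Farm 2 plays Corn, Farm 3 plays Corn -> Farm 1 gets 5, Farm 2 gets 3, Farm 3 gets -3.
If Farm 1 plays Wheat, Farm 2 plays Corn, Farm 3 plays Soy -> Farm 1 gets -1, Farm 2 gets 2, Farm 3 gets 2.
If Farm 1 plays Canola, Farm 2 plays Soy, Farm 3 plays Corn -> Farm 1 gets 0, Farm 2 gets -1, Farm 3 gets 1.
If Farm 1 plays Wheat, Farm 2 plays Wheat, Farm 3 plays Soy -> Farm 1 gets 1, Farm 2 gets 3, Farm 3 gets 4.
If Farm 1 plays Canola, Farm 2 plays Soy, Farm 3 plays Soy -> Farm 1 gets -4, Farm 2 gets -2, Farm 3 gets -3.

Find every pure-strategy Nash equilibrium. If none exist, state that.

Mark each player's best response to every combination of opponents' strategies; a profile where every player is best-responding is a pure Nash equilibrium.
Farm 1 against (Corn, Corn): payoffs 5, -5 → best response Wheat.
Farm 1 against (Corn, Soy): payoffs -1, 3 → best response Canola.
Farm 1 against (Soy, Corn): payoffs -5, 0 → best response Canola.
Farm 1 against (Soy, Soy): payoffs -3, -4 → best response Wheat.
Farm 1 against (Wheat, Corn): payoffs -4, -5 → best response Wheat.
Farm 1 against (Wheat, Soy): payoffs 1, -3 → best response Wheat.
Farm 2 against (Wheat, Corn): payoffs 3, -2, 5 → best response Wheat.
Farm 2 against (Wheat, Soy): payoffs 2, -3, 3 → best response Wheat.
Farm 2 against (Canola, Corn): payoffs 3, -1, 2 → best response Corn.
Farm 2 against (Canola, Soy): payoffs -4, -2, -3 → best response Soy.
Farm 3 against (Wheat, Corn): payoffs -3, 2 → best response Soy.
Farm 3 against (Wheat, Soy): payoffs 4, -5 → best response Corn.
Farm 3 against (Wheat, Wheat): payoffs 3, 4 → best response Soy.
Farm 3 against (Canola, Corn): payoffs -4, -5 → best response Corn.
Farm 3 against (Canola, Soy): payoffs 1, -3 → best response Corn.
Farm 3 against (Canola, Wheat): payoffs -2, 2 → best response Soy.
Mutual best responses: (Wheat, Wheat, Soy).

The unique pure-strategy Nash equilibrium is (Wheat, Wheat, Soy).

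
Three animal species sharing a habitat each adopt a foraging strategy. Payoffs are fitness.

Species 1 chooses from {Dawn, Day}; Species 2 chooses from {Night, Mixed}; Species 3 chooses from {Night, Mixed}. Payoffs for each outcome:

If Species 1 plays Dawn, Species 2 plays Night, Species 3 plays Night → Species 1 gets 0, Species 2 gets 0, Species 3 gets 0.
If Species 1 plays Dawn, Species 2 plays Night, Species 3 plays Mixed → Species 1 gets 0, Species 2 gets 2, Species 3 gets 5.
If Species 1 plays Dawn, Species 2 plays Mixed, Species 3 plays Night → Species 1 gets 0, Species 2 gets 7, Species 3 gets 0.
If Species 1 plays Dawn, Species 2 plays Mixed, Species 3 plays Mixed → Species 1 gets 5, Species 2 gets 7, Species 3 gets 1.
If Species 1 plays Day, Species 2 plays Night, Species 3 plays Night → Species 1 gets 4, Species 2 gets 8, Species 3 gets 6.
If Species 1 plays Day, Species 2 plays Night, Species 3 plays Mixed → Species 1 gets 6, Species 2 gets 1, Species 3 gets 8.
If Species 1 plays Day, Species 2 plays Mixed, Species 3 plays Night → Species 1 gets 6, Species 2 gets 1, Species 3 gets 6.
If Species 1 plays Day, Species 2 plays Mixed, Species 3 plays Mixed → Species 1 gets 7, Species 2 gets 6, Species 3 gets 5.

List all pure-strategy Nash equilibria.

There is no pure-strategy Nash equilibrium.

(Dawn, Night, Night): Species 1 can switch to Day (0 → 4). Not NE.
(Dawn, Night, Mixed): Species 1 can switch to Day (0 → 6). Not NE.
(Dawn, Mixed, Night): Species 1 can switch to Day (0 → 6). Not NE.
(Dawn, Mixed, Mixed): Species 1 can switch to Day (5 → 7). Not NE.
(Day, Night, Night): Species 3 can switch to Mixed (6 → 8). Not NE.
(Day, Night, Mixed): Species 2 can switch to Mixed (1 → 6). Not NE.
(Day, Mixed, Night): Species 2 can switch to Night (1 → 8). Not NE.
(Day, Mixed, Mixed): Species 3 can switch to Night (5 → 6). Not NE.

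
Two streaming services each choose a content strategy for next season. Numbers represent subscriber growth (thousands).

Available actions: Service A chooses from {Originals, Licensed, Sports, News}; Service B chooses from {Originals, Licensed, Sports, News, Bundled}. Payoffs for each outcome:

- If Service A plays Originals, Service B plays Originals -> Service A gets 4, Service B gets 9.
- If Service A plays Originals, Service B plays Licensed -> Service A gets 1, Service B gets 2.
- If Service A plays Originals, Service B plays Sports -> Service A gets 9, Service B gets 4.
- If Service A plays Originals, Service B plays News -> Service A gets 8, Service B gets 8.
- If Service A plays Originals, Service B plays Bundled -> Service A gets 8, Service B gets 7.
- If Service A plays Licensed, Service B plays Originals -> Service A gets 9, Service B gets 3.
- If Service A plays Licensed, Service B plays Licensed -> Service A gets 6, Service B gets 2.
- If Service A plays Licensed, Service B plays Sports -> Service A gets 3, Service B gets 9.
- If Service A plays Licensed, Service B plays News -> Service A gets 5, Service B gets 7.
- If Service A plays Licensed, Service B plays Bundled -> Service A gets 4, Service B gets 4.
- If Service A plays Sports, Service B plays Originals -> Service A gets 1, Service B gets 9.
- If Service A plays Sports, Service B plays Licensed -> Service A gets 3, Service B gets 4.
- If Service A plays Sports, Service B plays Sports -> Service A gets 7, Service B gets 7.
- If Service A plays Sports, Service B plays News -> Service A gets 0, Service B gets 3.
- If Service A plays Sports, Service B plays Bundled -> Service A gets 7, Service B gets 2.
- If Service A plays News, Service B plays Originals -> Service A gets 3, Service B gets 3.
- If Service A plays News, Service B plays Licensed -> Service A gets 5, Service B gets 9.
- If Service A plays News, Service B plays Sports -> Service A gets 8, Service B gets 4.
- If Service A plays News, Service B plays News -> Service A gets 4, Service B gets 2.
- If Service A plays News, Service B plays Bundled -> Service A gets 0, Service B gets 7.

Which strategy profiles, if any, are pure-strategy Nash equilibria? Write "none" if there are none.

This game has no pure Nash equilibrium.

(Originals, Originals): Service A can switch to Licensed (4 → 9). Not NE.
(Originals, Licensed): Service A can switch to Licensed (1 → 6). Not NE.
(Originals, Sports): Service B can switch to Originals (4 → 9). Not NE.
(Originals, News): Service B can switch to Originals (8 → 9). Not NE.
(Originals, Bundled): Service B can switch to Originals (7 → 9). Not NE.
(Licensed, Originals): Service B can switch to Sports (3 → 9). Not NE.
(The remaining 14 profiles each have a profitable deviation by the same check.)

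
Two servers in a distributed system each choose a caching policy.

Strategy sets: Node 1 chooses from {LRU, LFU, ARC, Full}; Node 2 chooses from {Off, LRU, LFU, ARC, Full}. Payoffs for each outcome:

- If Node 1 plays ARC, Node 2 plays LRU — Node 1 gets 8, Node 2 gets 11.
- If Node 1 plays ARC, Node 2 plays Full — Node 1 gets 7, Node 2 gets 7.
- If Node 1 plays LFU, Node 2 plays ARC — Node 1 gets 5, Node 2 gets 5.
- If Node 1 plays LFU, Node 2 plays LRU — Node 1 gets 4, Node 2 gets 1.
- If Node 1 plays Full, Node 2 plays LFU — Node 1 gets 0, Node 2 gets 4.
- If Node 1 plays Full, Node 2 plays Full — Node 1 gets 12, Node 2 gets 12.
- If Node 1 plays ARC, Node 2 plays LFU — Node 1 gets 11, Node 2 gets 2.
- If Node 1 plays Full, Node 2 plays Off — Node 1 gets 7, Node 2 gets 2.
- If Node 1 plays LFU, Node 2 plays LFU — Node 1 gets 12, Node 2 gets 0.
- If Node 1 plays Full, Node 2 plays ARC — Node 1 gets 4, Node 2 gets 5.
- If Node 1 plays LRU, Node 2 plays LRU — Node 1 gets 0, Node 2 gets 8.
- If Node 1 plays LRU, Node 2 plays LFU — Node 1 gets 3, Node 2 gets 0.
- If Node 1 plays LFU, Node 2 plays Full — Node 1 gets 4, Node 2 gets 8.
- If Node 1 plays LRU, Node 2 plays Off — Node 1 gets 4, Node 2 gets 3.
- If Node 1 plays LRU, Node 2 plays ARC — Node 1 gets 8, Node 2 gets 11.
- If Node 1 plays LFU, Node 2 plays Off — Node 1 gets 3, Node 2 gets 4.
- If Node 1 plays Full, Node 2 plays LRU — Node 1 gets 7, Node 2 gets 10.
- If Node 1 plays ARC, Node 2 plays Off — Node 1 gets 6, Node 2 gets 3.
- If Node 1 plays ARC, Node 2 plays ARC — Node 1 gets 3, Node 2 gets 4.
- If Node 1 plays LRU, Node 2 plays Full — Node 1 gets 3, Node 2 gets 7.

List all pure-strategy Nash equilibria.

(LRU, ARC); (ARC, LRU); (Full, Full)

(LRU, Off): Node 1 can switch to ARC (4 → 6). Not NE.
(LRU, LRU): Node 1 can switch to LFU (0 → 4). Not NE.
(LRU, LFU): Node 1 can switch to LFU (3 → 12). Not NE.
(LRU, ARC): Node 1 gets 8, best alternative 5; Node 2 gets 11, best alternative 8. No profitable deviation — NE.
(LRU, Full): Node 1 can switch to LFU (3 → 4). Not NE.
(LFU, Off): Node 1 can switch to LRU (3 → 4). Not NE.
(LFU, LRU): Node 1 can switch to ARC (4 → 8). Not NE.
(LFU, LFU): Node 2 can switch to Off (0 → 4). Not NE.
(LFU, ARC): Node 1 can switch to LRU (5 → 8). Not NE.
(LFU, Full): Node 1 can switch to ARC (4 → 7). Not NE.
(ARC, Off): Node 1 can switch to Full (6 → 7). Not NE.
(ARC, LRU): Node 1 gets 8, best alternative 7; Node 2 gets 11, best alternative 7. No profitable deviation — NE.
(ARC, LFU): Node 1 can switch to LFU (11 → 12). Not NE.
(ARC, ARC): Node 1 can switch to LRU (3 → 8). Not NE.
(Full, Full): Node 1 gets 12, best alternative 7; Node 2 gets 12, best alternative 10. No profitable deviation — NE.
(The remaining 5 profiles each have a profitable deviation by the same check.)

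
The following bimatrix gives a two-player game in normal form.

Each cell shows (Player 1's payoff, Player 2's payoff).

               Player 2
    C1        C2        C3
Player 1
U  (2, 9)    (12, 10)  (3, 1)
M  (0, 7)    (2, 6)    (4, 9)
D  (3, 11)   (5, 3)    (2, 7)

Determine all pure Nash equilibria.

Player 1 against C1: payoffs 2, 0, 3 → best response D.
Player 1 against C2: payoffs 12, 2, 5 → best response U.
Player 1 against C3: payoffs 3, 4, 2 → best response M.
Player 2 against U: payoffs 9, 10, 1 → best response C2.
Player 2 against M: payoffs 7, 6, 9 → best response C3.
Player 2 against D: payoffs 11, 3, 7 → best response C1.
Mutual best responses: (U, C2); (M, C3); (D, C1).

The pure Nash equilibria are (U, C2); (M, C3); (D, C1).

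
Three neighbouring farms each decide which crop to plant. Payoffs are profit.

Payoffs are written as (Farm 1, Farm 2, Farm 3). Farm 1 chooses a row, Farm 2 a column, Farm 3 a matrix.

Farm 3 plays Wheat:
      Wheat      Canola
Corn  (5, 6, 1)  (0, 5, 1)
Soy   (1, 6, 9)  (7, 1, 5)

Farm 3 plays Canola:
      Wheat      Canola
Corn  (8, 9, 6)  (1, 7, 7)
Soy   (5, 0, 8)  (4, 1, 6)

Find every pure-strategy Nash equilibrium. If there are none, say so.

Farm 1 against (Wheat, Wheat): payoffs 5, 1 → best response Corn.
Farm 1 against (Wheat, Canola): payoffs 8, 5 → best response Corn.
Farm 1 against (Canola, Wheat): payoffs 0, 7 → best response Soy.
Farm 1 against (Canola, Canola): payoffs 1, 4 → best response Soy.
Farm 2 against (Corn, Wheat): payoffs 6, 5 → best response Wheat.
Farm 2 against (Corn, Canola): payoffs 9, 7 → best response Wheat.
Farm 2 against (Soy, Wheat): payoffs 6, 1 → best response Wheat.
Farm 2 against (Soy, Canola): payoffs 0, 1 → best response Canola.
Farm 3 against (Corn, Wheat): payoffs 1, 6 → best response Canola.
Farm 3 against (Corn, Canola): payoffs 1, 7 → best response Canola.
Farm 3 against (Soy, Wheat): payoffs 9, 8 → best response Wheat.
Farm 3 against (Soy, Canola): payoffs 5, 6 → best response Canola.
Mutual best responses: (Corn, Wheat, Canola); (Soy, Canola, Canola).

The pure Nash equilibria are (Corn, Wheat, Canola), (Soy, Canola, Canola).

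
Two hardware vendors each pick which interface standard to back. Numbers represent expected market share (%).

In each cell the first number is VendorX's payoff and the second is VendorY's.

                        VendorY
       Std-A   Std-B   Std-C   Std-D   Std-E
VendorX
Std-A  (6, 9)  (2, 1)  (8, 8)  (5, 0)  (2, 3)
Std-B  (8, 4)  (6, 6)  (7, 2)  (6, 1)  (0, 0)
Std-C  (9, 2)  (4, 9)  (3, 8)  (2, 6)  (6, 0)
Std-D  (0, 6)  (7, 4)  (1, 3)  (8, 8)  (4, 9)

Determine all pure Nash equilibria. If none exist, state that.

This game has no pure Nash equilibrium.

VendorX against Std-A: payoffs 6, 8, 9, 0 → best response Std-C.
VendorX against Std-B: payoffs 2, 6, 4, 7 → best response Std-D.
VendorX against Std-C: payoffs 8, 7, 3, 1 → best response Std-A.
VendorX against Std-D: payoffs 5, 6, 2, 8 → best response Std-D.
VendorX against Std-E: payoffs 2, 0, 6, 4 → best response Std-C.
VendorY against Std-A: payoffs 9, 1, 8, 0, 3 → best response Std-A.
VendorY against Std-B: payoffs 4, 6, 2, 1, 0 → best response Std-B.
VendorY against Std-C: payoffs 2, 9, 8, 6, 0 → best response Std-B.
VendorY against Std-D: payoffs 6, 4, 3, 8, 9 → best response Std-E.
No profile is a mutual best response for all players.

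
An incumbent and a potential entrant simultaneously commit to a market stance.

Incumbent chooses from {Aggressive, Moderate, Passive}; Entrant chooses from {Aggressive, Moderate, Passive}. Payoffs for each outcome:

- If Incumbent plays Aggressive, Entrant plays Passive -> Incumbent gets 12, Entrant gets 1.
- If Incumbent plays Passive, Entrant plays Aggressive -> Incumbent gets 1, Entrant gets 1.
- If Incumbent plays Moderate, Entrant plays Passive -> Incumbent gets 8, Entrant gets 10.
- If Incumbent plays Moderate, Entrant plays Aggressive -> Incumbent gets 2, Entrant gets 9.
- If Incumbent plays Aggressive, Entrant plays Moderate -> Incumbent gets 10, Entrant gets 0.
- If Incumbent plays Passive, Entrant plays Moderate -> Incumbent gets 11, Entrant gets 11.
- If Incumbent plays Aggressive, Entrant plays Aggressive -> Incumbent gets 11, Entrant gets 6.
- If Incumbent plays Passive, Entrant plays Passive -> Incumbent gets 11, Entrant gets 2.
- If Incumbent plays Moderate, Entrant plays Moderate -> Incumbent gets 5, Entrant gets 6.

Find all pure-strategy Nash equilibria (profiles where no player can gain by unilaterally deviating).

Incumbent against Aggressive: payoffs 11, 2, 1 → best response Aggressive.
Incumbent against Moderate: payoffs 10, 5, 11 → best response Passive.
Incumbent against Passive: payoffs 12, 8, 11 → best response Aggressive.
Entrant against Aggressive: payoffs 6, 0, 1 → best response Aggressive.
Entrant against Moderate: payoffs 9, 6, 10 → best response Passive.
Entrant against Passive: payoffs 1, 11, 2 → best response Moderate.
Mutual best responses: (Aggressive, Aggressive); (Passive, Moderate).

(Aggressive, Aggressive), (Passive, Moderate)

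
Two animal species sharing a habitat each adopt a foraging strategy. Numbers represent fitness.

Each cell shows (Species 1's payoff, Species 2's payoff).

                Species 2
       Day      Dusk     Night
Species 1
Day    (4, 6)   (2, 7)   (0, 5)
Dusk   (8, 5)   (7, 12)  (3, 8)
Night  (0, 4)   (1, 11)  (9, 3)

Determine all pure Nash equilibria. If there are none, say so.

Species 1 against Day: payoffs 4, 8, 0 → best response Dusk.
Species 1 against Dusk: payoffs 2, 7, 1 → best response Dusk.
Species 1 against Night: payoffs 0, 3, 9 → best response Night.
Species 2 against Day: payoffs 6, 7, 5 → best response Dusk.
Species 2 against Dusk: payoffs 5, 12, 8 → best response Dusk.
Species 2 against Night: payoffs 4, 11, 3 → best response Dusk.
Mutual best responses: (Dusk, Dusk).

Pure NE: (Dusk, Dusk)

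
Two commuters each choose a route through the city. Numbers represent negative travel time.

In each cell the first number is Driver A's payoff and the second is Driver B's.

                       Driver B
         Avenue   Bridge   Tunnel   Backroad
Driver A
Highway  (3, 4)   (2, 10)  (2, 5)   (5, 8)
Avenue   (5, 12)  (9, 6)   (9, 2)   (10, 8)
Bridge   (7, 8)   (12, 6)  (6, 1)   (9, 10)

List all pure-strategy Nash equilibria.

There is no pure-strategy Nash equilibrium.

Driver A against Avenue: payoffs 3, 5, 7 → best response Bridge.
Driver A against Bridge: payoffs 2, 9, 12 → best response Bridge.
Driver A against Tunnel: payoffs 2, 9, 6 → best response Avenue.
Driver A against Backroad: payoffs 5, 10, 9 → best response Avenue.
Driver B against Highway: payoffs 4, 10, 5, 8 → best response Bridge.
Driver B against Avenue: payoffs 12, 6, 2, 8 → best response Avenue.
Driver B against Bridge: payoffs 8, 6, 1, 10 → best response Backroad.
No profile is a mutual best response for all players.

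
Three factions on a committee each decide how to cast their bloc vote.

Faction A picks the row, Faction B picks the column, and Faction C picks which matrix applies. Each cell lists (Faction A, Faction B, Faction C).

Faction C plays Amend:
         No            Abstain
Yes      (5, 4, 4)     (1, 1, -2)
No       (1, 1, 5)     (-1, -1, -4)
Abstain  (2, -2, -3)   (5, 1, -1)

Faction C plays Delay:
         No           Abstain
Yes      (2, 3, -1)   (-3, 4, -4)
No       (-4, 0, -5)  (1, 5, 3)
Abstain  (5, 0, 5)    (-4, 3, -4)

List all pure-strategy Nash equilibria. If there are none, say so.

Mark each player's best response to every combination of opponents' strategies; a profile where every player is best-responding is a pure Nash equilibrium.
Faction A against (No, Amend): payoffs 5, 1, 2 → best response Yes.
Faction A against (No, Delay): payoffs 2, -4, 5 → best response Abstain.
Faction A against (Abstain, Amend): payoffs 1, -1, 5 → best response Abstain.
Faction A against (Abstain, Delay): payoffs -3, 1, -4 → best response No.
Faction B against (Yes, Amend): payoffs 4, 1 → best response No.
Faction B against (Yes, Delay): payoffs 3, 4 → best response Abstain.
Faction B against (No, Amend): payoffs 1, -1 → best response No.
Faction B against (No, Delay): payoffs 0, 5 → best response Abstain.
Faction B against (Abstain, Amend): payoffs -2, 1 → best response Abstain.
Faction B against (Abstain, Delay): payoffs 0, 3 → best response Abstain.
Faction C against (Yes, No): payoffs 4, -1 → best response Amend.
Faction C against (Yes, Abstain): payoffs -2, -4 → best response Amend.
Faction C against (No, No): payoffs 5, -5 → best response Amend.
Faction C against (No, Abstain): payoffs -4, 3 → best response Delay.
Faction C against (Abstain, No): payoffs -3, 5 → best response Delay.
Faction C against (Abstain, Abstain): payoffs -1, -4 → best response Amend.
Mutual best responses: (Yes, No, Amend); (No, Abstain, Delay); (Abstain, Abstain, Amend).

Pure-strategy Nash equilibria: (Yes, No, Amend), (No, Abstain, Delay), (Abstain, Abstain, Amend)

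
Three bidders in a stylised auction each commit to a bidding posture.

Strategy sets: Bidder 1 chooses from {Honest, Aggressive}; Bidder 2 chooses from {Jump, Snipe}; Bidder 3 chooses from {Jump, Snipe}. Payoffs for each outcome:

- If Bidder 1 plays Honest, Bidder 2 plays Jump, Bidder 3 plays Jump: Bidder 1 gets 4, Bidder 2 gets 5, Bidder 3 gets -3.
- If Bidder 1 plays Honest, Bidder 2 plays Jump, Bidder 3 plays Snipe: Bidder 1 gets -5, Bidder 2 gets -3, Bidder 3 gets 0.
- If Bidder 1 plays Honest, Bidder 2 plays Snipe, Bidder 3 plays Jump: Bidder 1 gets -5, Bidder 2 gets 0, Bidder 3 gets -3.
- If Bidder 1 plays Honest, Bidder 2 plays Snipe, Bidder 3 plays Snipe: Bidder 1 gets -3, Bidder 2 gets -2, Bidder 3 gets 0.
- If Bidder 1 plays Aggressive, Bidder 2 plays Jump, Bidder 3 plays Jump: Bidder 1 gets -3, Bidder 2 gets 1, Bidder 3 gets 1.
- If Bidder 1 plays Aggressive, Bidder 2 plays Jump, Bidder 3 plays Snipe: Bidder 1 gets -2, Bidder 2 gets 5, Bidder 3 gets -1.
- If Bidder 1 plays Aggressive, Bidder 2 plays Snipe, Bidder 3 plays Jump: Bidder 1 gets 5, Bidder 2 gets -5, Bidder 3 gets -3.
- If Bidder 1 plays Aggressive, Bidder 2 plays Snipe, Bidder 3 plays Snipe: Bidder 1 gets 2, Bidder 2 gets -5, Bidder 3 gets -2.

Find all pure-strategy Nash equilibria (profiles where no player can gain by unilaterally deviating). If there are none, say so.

This game has no pure Nash equilibrium.

(Honest, Jump, Jump): Bidder 3 can switch to Snipe (-3 → 0). Not NE.
(Honest, Jump, Snipe): Bidder 1 can switch to Aggressive (-5 → -2). Not NE.
(Honest, Snipe, Jump): Bidder 1 can switch to Aggressive (-5 → 5). Not NE.
(Honest, Snipe, Snipe): Bidder 1 can switch to Aggressive (-3 → 2). Not NE.
(Aggressive, Jump, Jump): Bidder 1 can switch to Honest (-3 → 4). Not NE.
(Aggressive, Jump, Snipe): Bidder 3 can switch to Jump (-1 → 1). Not NE.
(The remaining 2 profiles each have a profitable deviation by the same check.)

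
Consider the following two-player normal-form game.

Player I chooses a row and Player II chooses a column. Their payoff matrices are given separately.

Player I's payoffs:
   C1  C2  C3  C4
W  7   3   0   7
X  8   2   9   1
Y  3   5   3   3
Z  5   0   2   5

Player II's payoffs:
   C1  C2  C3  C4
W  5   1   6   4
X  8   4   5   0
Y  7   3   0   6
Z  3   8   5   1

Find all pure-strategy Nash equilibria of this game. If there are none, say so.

Check each profile: it is a Nash equilibrium iff no player can strictly gain by switching unilaterally.
(W, C1): Player I can switch to X (7 → 8). Not NE.
(W, C2): Player I can switch to Y (3 → 5). Not NE.
(W, C3): Player I can switch to X (0 → 9). Not NE.
(W, C4): Player II can switch to C1 (4 → 5). Not NE.
(X, C1): Player I gets 8, best alternative 7; Player II gets 8, best alternative 5. No profitable deviation — NE.
(X, C2): Player I can switch to W (2 → 3). Not NE.
(X, C3): Player II can switch to C1 (5 → 8). Not NE.
(The remaining 9 profiles each have a profitable deviation by the same check.)

The unique pure-strategy Nash equilibrium is (X, C1).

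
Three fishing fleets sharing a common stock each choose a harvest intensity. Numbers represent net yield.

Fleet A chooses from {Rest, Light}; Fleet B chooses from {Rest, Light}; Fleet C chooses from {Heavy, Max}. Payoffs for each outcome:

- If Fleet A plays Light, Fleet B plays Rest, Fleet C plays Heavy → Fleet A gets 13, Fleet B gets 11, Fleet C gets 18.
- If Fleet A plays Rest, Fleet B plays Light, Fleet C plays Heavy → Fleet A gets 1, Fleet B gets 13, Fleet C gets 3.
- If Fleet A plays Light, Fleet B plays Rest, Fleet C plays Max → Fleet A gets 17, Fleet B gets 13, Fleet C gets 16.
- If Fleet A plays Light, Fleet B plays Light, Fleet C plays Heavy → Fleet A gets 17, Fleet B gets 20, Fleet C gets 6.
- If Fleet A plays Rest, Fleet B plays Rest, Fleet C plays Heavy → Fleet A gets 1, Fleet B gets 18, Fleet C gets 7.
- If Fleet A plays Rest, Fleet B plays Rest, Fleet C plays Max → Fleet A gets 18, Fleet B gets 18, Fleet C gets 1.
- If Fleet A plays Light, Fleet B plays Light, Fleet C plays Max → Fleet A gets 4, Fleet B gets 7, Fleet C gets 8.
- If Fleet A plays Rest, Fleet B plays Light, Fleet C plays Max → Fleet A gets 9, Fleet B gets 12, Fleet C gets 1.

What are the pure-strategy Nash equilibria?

No pure-strategy Nash equilibrium.

Fleet A against (Rest, Heavy): payoffs 1, 13 → best response Light.
Fleet A against (Rest, Max): payoffs 18, 17 → best response Rest.
Fleet A against (Light, Heavy): payoffs 1, 17 → best response Light.
Fleet A against (Light, Max): payoffs 9, 4 → best response Rest.
Fleet B against (Rest, Heavy): payoffs 18, 13 → best response Rest.
Fleet B against (Rest, Max): payoffs 18, 12 → best response Rest.
Fleet B against (Light, Heavy): payoffs 11, 20 → best response Light.
Fleet B against (Light, Max): payoffs 13, 7 → best response Rest.
Fleet C against (Rest, Rest): payoffs 7, 1 → best response Heavy.
Fleet C against (Rest, Light): payoffs 3, 1 → best response Heavy.
Fleet C against (Light, Rest): payoffs 18, 16 → best response Heavy.
Fleet C against (Light, Light): payoffs 6, 8 → best response Max.
No profile is a mutual best response for all players.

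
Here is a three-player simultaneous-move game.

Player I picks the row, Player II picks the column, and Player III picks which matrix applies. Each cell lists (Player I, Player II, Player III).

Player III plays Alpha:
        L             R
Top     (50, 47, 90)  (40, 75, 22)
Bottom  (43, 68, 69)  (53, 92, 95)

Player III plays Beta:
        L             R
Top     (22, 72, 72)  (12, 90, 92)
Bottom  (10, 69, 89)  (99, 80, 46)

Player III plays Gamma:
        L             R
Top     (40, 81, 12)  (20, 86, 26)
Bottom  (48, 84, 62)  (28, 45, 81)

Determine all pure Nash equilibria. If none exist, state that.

(Top, L, Alpha): Player II can switch to R (47 → 75). Not NE.
(Top, L, Beta): Player II can switch to R (72 → 90). Not NE.
(Top, L, Gamma): Player I can switch to Bottom (40 → 48). Not NE.
(Top, R, Alpha): Player I can switch to Bottom (40 → 53). Not NE.
(Top, R, Beta): Player I can switch to Bottom (12 → 99). Not NE.
(Top, R, Gamma): Player I can switch to Bottom (20 → 28). Not NE.
(Bottom, L, Alpha): Player I can switch to Top (43 → 50). Not NE.
(Bottom, L, Beta): Player I can switch to Top (10 → 22). Not NE.
(Bottom, L, Gamma): Player III can switch to Alpha (62 → 69). Not NE.
(Bottom, R, Alpha): Player I gets 53, best alternative 40; Player II gets 92, best alternative 68; Player III gets 95, best alternative 81. No profitable deviation — NE.
(Bottom, R, Beta): Player III can switch to Alpha (46 → 95). Not NE.
(Bottom, R, Gamma): Player II can switch to L (45 → 84). Not NE.

Pure NE: (Bottom, R, Alpha)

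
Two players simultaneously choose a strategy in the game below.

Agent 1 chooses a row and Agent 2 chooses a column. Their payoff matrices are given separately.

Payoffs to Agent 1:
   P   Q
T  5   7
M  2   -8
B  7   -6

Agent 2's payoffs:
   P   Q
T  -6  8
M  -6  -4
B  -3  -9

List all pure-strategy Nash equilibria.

Pure-strategy Nash equilibria: (T, Q); (B, P)

Mark each player's best response to every combination of opponents' strategies; a profile where every player is best-responding is a pure Nash equilibrium.
Agent 1 against P: payoffs 5, 2, 7 → best response B.
Agent 1 against Q: payoffs 7, -8, -6 → best response T.
Agent 2 against T: payoffs -6, 8 → best response Q.
Agent 2 against M: payoffs -6, -4 → best response Q.
Agent 2 against B: payoffs -3, -9 → best response P.
Mutual best responses: (T, Q); (B, P).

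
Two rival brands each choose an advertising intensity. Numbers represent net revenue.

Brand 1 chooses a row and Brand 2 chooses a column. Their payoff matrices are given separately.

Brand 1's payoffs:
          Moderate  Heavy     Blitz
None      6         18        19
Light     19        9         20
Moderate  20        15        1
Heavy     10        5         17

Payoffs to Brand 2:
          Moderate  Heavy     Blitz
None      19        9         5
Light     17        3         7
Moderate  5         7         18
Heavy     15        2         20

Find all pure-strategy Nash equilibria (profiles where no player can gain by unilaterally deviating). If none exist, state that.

No pure-strategy Nash equilibrium.

Brand 1 against Moderate: payoffs 6, 19, 20, 10 → best response Moderate.
Brand 1 against Heavy: payoffs 18, 9, 15, 5 → best response None.
Brand 1 against Blitz: payoffs 19, 20, 1, 17 → best response Light.
Brand 2 against None: payoffs 19, 9, 5 → best response Moderate.
Brand 2 against Light: payoffs 17, 3, 7 → best response Moderate.
Brand 2 against Moderate: payoffs 5, 7, 18 → best response Blitz.
Brand 2 against Heavy: payoffs 15, 2, 20 → best response Blitz.
No profile is a mutual best response for all players.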